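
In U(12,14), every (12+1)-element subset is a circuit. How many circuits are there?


In U(12,14), circuits are the (13)-element subsets.
Any set of 13 elements is dependent, and removing any one element gives
an independent set of size 12, so it is a minimal dependent set.
Number of circuits = C(14,13) = 14.

14


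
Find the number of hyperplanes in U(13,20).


Hyperplanes of U(13,20) are flats of rank 12.
In a uniform matroid, these are exactly the (12)-element subsets.
Count = C(20,12) = 20! / (12! * 8!) = 125970.

125970


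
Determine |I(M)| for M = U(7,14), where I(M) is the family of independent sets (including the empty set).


Independent sets of U(7,14) are all subsets of size <= 7.
Count = (14 choose 0) + (14 choose 1) + (14 choose 2) + (14 choose 3) + (14 choose 4) + (14 choose 5) + (14 choose 6) + (14 choose 7)
     = 1 + 14 + 91 + 364 + 1001 + 2002 + 3003 + 3432
     = 9908.

9908


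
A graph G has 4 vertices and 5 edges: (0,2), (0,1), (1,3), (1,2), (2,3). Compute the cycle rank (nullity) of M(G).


Cycle rank (nullity) = |E| - r(M) = |E| - (|V| - c).
|E| = 5, |V| = 4, c = 1.
Nullity = 5 - (4 - 1) = 5 - 3 = 2.

2


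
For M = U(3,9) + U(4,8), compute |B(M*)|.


(M1+M2)* = M1* + M2*.
M1* = U(6,9), bases: C(9,6) = 84.
M2* = U(4,8), bases: C(8,4) = 70.
|B(M*)| = 84 * 70 = 5880.

5880


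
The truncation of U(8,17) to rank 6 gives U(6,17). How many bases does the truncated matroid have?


Truncating U(8,17) to rank 6 gives U(6,17).
Bases of U(6,17) are all 6-element subsets of 17 elements.
Number of bases = C(17,6) = 12376.

12376


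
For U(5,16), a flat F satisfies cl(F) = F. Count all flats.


Flats of U(5,16): every subset of size < 5 is a flat, plus E itself.
Count = (16 choose 0) + (16 choose 1) + (16 choose 2) + (16 choose 3) + (16 choose 4) + 1
     = 1 + 16 + 120 + 560 + 1820 + 1
     = 2518.

2518


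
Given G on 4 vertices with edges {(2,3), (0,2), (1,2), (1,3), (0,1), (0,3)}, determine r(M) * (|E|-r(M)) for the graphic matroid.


r(M) = |V| - c = 4 - 1 = 3.
nullity = |E| - r(M) = 6 - 3 = 3.
Product = 3 * 3 = 9.

9


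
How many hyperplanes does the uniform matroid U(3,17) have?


Hyperplanes of U(3,17) are flats of rank 2.
In a uniform matroid, these are exactly the (2)-element subsets.
Count = (17 choose 2) = 136.

136


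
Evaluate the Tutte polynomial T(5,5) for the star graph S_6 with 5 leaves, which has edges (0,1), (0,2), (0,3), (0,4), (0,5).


A star on 6 vertices is a tree with 5 edges.
T(x,y) = x^(5) for any tree.
T(5,5) = 5^5 = 3125.

3125


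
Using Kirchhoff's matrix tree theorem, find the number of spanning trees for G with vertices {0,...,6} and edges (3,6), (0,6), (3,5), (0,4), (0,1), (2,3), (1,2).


By Kirchhoff's matrix tree theorem, the number of spanning trees equals
the determinant of any cofactor of the Laplacian matrix L.
G has 7 vertices and 7 edges.
Computing the (6 x 6) cofactor determinant gives 5.

5


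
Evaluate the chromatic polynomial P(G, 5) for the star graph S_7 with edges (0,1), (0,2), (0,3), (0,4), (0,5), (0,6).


P(tree, k) = k * (k-1)^(6) for any tree on 7 vertices.
P(5) = 5 * 4^6 = 5 * 4096 = 20480.

20480


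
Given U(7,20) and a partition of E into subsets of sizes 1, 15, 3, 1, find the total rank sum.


r(Ai) = min(|Ai|, 7) for each part.
Sum = min(1,7) + min(15,7) + min(3,7) + min(1,7)
    = 1 + 7 + 3 + 1
    = 12.

12


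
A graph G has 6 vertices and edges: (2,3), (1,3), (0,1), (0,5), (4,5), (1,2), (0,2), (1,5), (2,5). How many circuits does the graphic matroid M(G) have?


A circuit in a graphic matroid = edge set of a simple cycle.
G has 6 vertices and 9 edges.
Enumerating all minimal edge subsets forming cycles...
Total circuits found: 12.

12


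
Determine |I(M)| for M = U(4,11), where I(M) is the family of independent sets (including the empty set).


Independent sets of U(4,11) are all subsets of size <= 4.
Count = (11 choose 0) + (11 choose 1) + (11 choose 2) + (11 choose 3) + (11 choose 4)
     = 1 + 11 + 55 + 165 + 330
     = 562.

562


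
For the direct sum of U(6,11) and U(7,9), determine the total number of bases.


Bases of a direct sum M1 + M2: |B| = |B(M1)| * |B(M2)|.
|B(U(6,11))| = C(11,6) = 462.
|B(U(7,9))| = C(9,7) = 36.
Total bases = 462 * 36 = 16632.

16632


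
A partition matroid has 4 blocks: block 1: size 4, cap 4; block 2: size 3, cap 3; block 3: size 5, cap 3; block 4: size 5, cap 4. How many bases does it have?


A basis picks exactly ci elements from block i.
Number of bases = product of C(|Si|, ci).
= C(4,4) * C(3,3) * C(5,3) * C(5,4)
= 1 * 1 * 10 * 5
= 50.

50


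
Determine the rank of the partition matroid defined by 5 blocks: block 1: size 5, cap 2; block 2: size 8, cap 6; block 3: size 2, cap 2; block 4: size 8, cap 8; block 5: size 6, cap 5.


Rank of a partition matroid = sum of min(|Si|, ci) for each block.
= min(5,2) + min(8,6) + min(2,2) + min(8,8) + min(6,5)
= 2 + 6 + 2 + 8 + 5
= 23.

23


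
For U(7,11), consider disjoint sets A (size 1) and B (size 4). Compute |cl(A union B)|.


|A union B| = 1 + 4 = 5 (disjoint).
In U(7,11), cl(S) = S if |S| < 7, else cl(S) = E.
Since 5 < 7, cl(A union B) = A union B.
|cl(A union B)| = 5.

5


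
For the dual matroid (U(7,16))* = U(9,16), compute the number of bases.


The dual of U(r,n) is U(n-r, n) = U(9,16).
Bases of U(9,16) are all (9)-element subsets.
|B(M*)| = (16 choose 9) = 11440.

11440


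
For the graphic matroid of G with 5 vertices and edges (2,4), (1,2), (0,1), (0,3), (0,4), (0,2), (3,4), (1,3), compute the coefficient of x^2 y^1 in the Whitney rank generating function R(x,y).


R(x,y) = sum over A in 2^E of x^(r(E)-r(A)) * y^(|A|-r(A)).
G has 5 vertices, 8 edges. r(E) = 4.
Enumerate all 2^8 = 256 subsets.
Count subsets with r(E)-r(A)=2 and |A|-r(A)=1: 4.

4


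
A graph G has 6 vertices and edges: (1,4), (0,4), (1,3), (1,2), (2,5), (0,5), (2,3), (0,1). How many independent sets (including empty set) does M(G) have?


An independent set in a graphic matroid is an acyclic edge subset.
G has 6 vertices and 8 edges.
Enumerate all 2^8 = 256 subsets, checking for acyclicity.
Total independent sets = 180.

180


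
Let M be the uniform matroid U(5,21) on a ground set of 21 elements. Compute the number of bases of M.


Bases of U(5,21) are all 5-element subsets of the 21-element ground set.
Number of bases = C(21,5).
(21 choose 5) = 20349.

20349


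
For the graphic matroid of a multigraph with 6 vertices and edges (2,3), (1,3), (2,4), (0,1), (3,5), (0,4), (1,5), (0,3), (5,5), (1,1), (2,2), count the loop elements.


In a graphic matroid, a loop is a self-loop edge (u,u) with rank 0.
Examining all 11 edges for self-loops...
Self-loops found: (5,5), (1,1), (2,2)
Number of loops = 3.

3


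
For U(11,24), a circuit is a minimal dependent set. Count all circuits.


In U(11,24), circuits are the (12)-element subsets.
Any set of 12 elements is dependent, and removing any one element gives
an independent set of size 11, so it is a minimal dependent set.
Number of circuits = (24 choose 12) = 2704156.

2704156


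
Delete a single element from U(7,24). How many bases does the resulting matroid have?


Deleting e from U(7,24) gives U(7,23) since n > r.
Bases of U(7,23) = C(23,7) = 23! / (7! * 16!) = 245157.

245157


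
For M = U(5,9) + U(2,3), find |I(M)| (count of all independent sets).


For a direct sum, |I(M1+M2)| = |I(M1)| * |I(M2)|.
|I(U(5,9))| = sum C(9,k) for k=0..5 = 382.
|I(U(2,3))| = sum C(3,k) for k=0..2 = 7.
Total = 382 * 7 = 2674.

2674


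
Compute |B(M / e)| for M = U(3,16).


Contracting e from U(3,16) gives U(2,15).
Bases of U(2,15) = C(15,2) = 15! / (2! * 13!) = 105.

105


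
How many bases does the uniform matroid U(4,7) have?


Bases of U(4,7) are all 4-element subsets of the 7-element ground set.
Number of bases = C(7,4).
C(7,4) = 7! / (4! * 3!) = 35.

35


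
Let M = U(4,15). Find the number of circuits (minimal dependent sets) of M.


In U(4,15), circuits are the (5)-element subsets.
Any set of 5 elements is dependent, and removing any one element gives
an independent set of size 4, so it is a minimal dependent set.
Number of circuits = C(15,5) = 3003.

3003


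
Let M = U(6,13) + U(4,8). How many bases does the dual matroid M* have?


(M1+M2)* = M1* + M2*.
M1* = U(7,13), bases: C(13,7) = 1716.
M2* = U(4,8), bases: C(8,4) = 70.
|B(M*)| = 1716 * 70 = 120120.

120120


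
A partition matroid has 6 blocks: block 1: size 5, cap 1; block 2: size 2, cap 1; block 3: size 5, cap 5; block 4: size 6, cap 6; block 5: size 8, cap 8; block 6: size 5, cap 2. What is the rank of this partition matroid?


Rank of a partition matroid = sum of min(|Si|, ci) for each block.
= min(5,1) + min(2,1) + min(5,5) + min(6,6) + min(8,8) + min(5,2)
= 1 + 1 + 5 + 6 + 8 + 2
= 23.

23


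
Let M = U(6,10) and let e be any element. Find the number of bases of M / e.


Contracting e from U(6,10) gives U(5,9).
Bases of U(5,9) = C(9,5) = 126.

126


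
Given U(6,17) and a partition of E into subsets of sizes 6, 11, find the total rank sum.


r(Ai) = min(|Ai|, 6) for each part.
Sum = min(6,6) + min(11,6)
    = 6 + 6
    = 12.

12


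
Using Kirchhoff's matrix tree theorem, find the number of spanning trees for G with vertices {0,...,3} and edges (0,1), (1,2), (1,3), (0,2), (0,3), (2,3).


By Kirchhoff's matrix tree theorem, the number of spanning trees equals
the determinant of any cofactor of the Laplacian matrix L.
G has 4 vertices and 6 edges.
Computing the (3 x 3) cofactor determinant gives 16.

16


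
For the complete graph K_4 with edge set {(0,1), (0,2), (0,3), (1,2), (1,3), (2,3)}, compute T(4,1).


T(K_4; x,y) = x^3 + 3x^2 + 4xy + 2x + y^3 + 3y^2 + 2y.
Substituting x=4, y=1:
= 64 + 48 + 16 + 8 + 1 + 3 + 2
= 142.

142


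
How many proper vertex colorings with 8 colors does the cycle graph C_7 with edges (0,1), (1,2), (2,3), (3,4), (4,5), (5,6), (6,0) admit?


P(C_7, k) = (k-1)^7 + (-1)^7*(k-1).
P(8) = (7)^7 - 7
= 823543 - 7 = 823536.

823536


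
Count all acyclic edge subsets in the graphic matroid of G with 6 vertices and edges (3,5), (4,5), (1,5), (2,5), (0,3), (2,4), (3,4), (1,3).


An independent set in a graphic matroid is an acyclic edge subset.
G has 6 vertices and 8 edges.
Enumerate all 2^8 = 256 subsets, checking for acyclicity.
Total independent sets = 164.

164


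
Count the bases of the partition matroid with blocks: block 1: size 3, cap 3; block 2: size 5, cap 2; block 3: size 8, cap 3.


A basis picks exactly ci elements from block i.
Number of bases = product of C(|Si|, ci).
= C(3,3) * C(5,2) * C(8,3)
= 1 * 10 * 56
= 560.

560


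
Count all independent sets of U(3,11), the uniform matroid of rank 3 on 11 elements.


Independent sets of U(3,11) are all subsets of size <= 3.
Count = (11 choose 0) + (11 choose 1) + (11 choose 2) + (11 choose 3)
     = 1 + 11 + 55 + 165
     = 232.

232


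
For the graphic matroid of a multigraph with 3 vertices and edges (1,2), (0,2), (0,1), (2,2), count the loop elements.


In a graphic matroid, a loop is a self-loop edge (u,u) with rank 0.
Examining all 4 edges for self-loops...
Self-loops found: (2,2)
Number of loops = 1.

1


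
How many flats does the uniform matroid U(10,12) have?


Flats of U(10,12): every subset of size < 10 is a flat, plus E itself.
Count = (12 choose 0) + (12 choose 1) + (12 choose 2) + (12 choose 3) + (12 choose 4) + (12 choose 5) + (12 choose 6) + (12 choose 7) + (12 choose 8) + (12 choose 9) + 1
     = 1 + 12 + 66 + 220 + 495 + 792 + 924 + 792 + 495 + 220 + 1
     = 4018.

4018


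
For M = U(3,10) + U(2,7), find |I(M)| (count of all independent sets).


For a direct sum, |I(M1+M2)| = |I(M1)| * |I(M2)|.
|I(U(3,10))| = sum C(10,k) for k=0..3 = 176.
|I(U(2,7))| = sum C(7,k) for k=0..2 = 29.
Total = 176 * 29 = 5104.

5104


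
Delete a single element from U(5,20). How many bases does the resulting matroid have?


Deleting e from U(5,20) gives U(5,19) since n > r.
Bases of U(5,19) = (19 choose 5) = 11628.

11628


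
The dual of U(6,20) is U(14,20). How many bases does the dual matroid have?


The dual of U(r,n) is U(n-r, n) = U(14,20).
Bases of U(14,20) are all (14)-element subsets.
|B(M*)| = C(20,14) = 20! / (14! * 6!) = 38760.

38760


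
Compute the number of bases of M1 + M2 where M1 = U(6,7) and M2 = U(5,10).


Bases of a direct sum M1 + M2: |B| = |B(M1)| * |B(M2)|.
|B(U(6,7))| = C(7,6) = 7.
|B(U(5,10))| = C(10,5) = 252.
Total bases = 7 * 252 = 1764.

1764


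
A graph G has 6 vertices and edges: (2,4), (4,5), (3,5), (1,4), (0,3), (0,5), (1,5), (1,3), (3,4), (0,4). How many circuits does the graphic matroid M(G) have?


A circuit in a graphic matroid = edge set of a simple cycle.
G has 6 vertices and 10 edges.
Enumerating all minimal edge subsets forming cycles...
Total circuits found: 22.

22


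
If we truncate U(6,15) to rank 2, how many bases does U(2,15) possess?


Truncating U(6,15) to rank 2 gives U(2,15).
Bases of U(2,15) are all 2-element subsets of 15 elements.
Number of bases = C(15,2) = 15! / (2! * 13!) = 105.

105


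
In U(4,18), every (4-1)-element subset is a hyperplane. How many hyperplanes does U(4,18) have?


Hyperplanes of U(4,18) are flats of rank 3.
In a uniform matroid, these are exactly the (3)-element subsets.
Count = (18 choose 3) = 816.

816


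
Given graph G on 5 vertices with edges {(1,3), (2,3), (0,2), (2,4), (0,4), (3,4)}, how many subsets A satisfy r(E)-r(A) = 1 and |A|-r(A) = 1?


R(x,y) = sum over A in 2^E of x^(r(E)-r(A)) * y^(|A|-r(A)).
G has 5 vertices, 6 edges. r(E) = 4.
Enumerate all 2^6 = 64 subsets.
Count subsets with r(E)-r(A)=1 and |A|-r(A)=1: 7.

7


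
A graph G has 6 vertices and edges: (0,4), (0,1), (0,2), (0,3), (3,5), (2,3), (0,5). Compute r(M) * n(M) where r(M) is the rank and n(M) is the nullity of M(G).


r(M) = |V| - c = 6 - 1 = 5.
nullity = |E| - r(M) = 7 - 5 = 2.
Product = 5 * 2 = 10.

10


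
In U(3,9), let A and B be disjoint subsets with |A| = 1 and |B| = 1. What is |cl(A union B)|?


|A union B| = 1 + 1 = 2 (disjoint).
In U(3,9), cl(S) = S if |S| < 3, else cl(S) = E.
Since 2 < 3, cl(A union B) = A union B.
|cl(A union B)| = 2.

2


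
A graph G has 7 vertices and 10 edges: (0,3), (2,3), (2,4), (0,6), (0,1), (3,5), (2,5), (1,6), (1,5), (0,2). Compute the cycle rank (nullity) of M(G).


Cycle rank (nullity) = |E| - r(M) = |E| - (|V| - c).
|E| = 10, |V| = 7, c = 1.
Nullity = 10 - (7 - 1) = 10 - 6 = 4.

4


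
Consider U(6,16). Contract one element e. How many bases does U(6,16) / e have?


Contracting e from U(6,16) gives U(5,15).
Bases of U(5,15) = (15 choose 5) = 3003.

3003


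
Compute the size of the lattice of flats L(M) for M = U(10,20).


Flats of U(10,20): every subset of size < 10 is a flat, plus E itself.
Count = C(20,0) + C(20,1) + C(20,2) + C(20,3) + C(20,4) + C(20,5) + C(20,6) + C(20,7) + C(20,8) + C(20,9) + 1
     = 1 + 20 + 190 + 1140 + 4845 + 15504 + 38760 + 77520 + 125970 + 167960 + 1
     = 431911.

431911


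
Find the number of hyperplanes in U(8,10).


Hyperplanes of U(8,10) are flats of rank 7.
In a uniform matroid, these are exactly the (7)-element subsets.
Count = C(10,7) = 10! / (7! * 3!) = 120.

120


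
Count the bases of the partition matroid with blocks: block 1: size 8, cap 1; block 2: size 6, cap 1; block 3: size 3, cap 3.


A basis picks exactly ci elements from block i.
Number of bases = product of C(|Si|, ci).
= C(8,1) * C(6,1) * C(3,3)
= 8 * 6 * 1
= 48.

48


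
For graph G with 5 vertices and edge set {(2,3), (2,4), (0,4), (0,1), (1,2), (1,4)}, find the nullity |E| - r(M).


Cycle rank (nullity) = |E| - r(M) = |E| - (|V| - c).
|E| = 6, |V| = 5, c = 1.
Nullity = 6 - (5 - 1) = 6 - 4 = 2.

2


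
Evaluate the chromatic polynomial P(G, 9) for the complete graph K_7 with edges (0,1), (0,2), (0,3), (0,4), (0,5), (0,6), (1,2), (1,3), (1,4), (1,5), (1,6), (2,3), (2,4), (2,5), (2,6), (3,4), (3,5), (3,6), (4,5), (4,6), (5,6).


P(K_7, k) = k(k-1)(k-2)...(k-6).
P(9) = (9) * (8) * (7) * (6) * (5) * (4) * (3) = 181440.

181440


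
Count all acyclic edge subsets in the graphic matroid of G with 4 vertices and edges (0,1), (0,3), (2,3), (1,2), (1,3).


An independent set in a graphic matroid is an acyclic edge subset.
G has 4 vertices and 5 edges.
Enumerate all 2^5 = 32 subsets, checking for acyclicity.
Total independent sets = 24.

24


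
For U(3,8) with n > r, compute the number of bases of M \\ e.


Deleting e from U(3,8) gives U(3,7) since n > r.
Bases of U(3,7) = C(7,3) = 7! / (3! * 4!) = 35.

35


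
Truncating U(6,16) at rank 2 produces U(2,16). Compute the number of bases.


Truncating U(6,16) to rank 2 gives U(2,16).
Bases of U(2,16) are all 2-element subsets of 16 elements.
Number of bases = C(16,2) = (16 * 15) / (1 * 2) = 120.

120


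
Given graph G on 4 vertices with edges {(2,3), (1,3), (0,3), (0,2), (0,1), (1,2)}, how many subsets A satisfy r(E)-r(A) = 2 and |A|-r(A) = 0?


R(x,y) = sum over A in 2^E of x^(r(E)-r(A)) * y^(|A|-r(A)).
G has 4 vertices, 6 edges. r(E) = 3.
Enumerate all 2^6 = 64 subsets.
Count subsets with r(E)-r(A)=2 and |A|-r(A)=0: 6.

6


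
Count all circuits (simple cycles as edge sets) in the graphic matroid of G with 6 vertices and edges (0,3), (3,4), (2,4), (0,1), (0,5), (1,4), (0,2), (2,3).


A circuit in a graphic matroid = edge set of a simple cycle.
G has 6 vertices and 8 edges.
Enumerating all minimal edge subsets forming cycles...
Total circuits found: 7.

7


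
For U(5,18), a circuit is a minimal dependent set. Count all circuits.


In U(5,18), circuits are the (6)-element subsets.
Any set of 6 elements is dependent, and removing any one element gives
an independent set of size 5, so it is a minimal dependent set.
Number of circuits = C(18,6) = 18! / (6! * 12!) = 18564.

18564


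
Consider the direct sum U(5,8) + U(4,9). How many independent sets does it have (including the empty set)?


For a direct sum, |I(M1+M2)| = |I(M1)| * |I(M2)|.
|I(U(5,8))| = sum C(8,k) for k=0..5 = 219.
|I(U(4,9))| = sum C(9,k) for k=0..4 = 256.
Total = 219 * 256 = 56064.

56064


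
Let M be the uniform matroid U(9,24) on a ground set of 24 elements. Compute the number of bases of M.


Bases of U(9,24) are all 9-element subsets of the 24-element ground set.
Number of bases = C(24,9).
(24 choose 9) = 1307504.

1307504


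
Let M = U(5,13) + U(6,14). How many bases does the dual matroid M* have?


(M1+M2)* = M1* + M2*.
M1* = U(8,13), bases: C(13,8) = 1287.
M2* = U(8,14), bases: C(14,8) = 3003.
|B(M*)| = 1287 * 3003 = 3864861.

3864861


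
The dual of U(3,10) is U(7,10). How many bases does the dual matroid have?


The dual of U(r,n) is U(n-r, n) = U(7,10).
Bases of U(7,10) are all (7)-element subsets.
|B(M*)| = (10 choose 7) = 120.

120


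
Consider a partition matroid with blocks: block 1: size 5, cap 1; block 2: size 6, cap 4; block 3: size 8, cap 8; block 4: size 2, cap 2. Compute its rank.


Rank of a partition matroid = sum of min(|Si|, ci) for each block.
= min(5,1) + min(6,4) + min(8,8) + min(2,2)
= 1 + 4 + 8 + 2
= 15.

15


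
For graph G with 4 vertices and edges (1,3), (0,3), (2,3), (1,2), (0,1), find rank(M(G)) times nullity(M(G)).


r(M) = |V| - c = 4 - 1 = 3.
nullity = |E| - r(M) = 5 - 3 = 2.
Product = 3 * 2 = 6.

6


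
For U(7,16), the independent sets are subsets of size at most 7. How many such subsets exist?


Independent sets of U(7,16) are all subsets of size <= 7.
Count = C(16,0) + C(16,1) + C(16,2) + C(16,3) + C(16,4) + C(16,5) + C(16,6) + C(16,7)
     = 1 + 16 + 120 + 560 + 1820 + 4368 + 8008 + 11440
     = 26333.

26333


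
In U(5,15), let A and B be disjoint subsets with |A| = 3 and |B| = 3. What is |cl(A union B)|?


|A union B| = 3 + 3 = 6 (disjoint).
In U(5,15), cl(S) = S if |S| < 5, else cl(S) = E.
Since 6 >= 5, cl(A union B) = E.
|cl(A union B)| = 15.

15


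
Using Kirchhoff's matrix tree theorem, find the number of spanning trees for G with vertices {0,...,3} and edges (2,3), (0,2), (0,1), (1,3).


By Kirchhoff's matrix tree theorem, the number of spanning trees equals
the determinant of any cofactor of the Laplacian matrix L.
G has 4 vertices and 4 edges.
Computing the (3 x 3) cofactor determinant gives 4.

4


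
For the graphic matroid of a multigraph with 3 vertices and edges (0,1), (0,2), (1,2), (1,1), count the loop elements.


In a graphic matroid, a loop is a self-loop edge (u,u) with rank 0.
Examining all 4 edges for self-loops...
Self-loops found: (1,1)
Number of loops = 1.

1


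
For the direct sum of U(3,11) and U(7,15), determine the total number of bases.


Bases of a direct sum M1 + M2: |B| = |B(M1)| * |B(M2)|.
|B(U(3,11))| = C(11,3) = 165.
|B(U(7,15))| = C(15,7) = 6435.
Total bases = 165 * 6435 = 1061775.

1061775


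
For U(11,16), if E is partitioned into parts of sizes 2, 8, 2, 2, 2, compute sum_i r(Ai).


r(Ai) = min(|Ai|, 11) for each part.
Sum = min(2,11) + min(8,11) + min(2,11) + min(2,11) + min(2,11)
    = 2 + 8 + 2 + 2 + 2
    = 16.

16


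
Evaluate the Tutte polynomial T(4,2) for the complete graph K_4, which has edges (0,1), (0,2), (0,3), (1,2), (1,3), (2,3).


T(K_4; x,y) = x^3 + 3x^2 + 4xy + 2x + y^3 + 3y^2 + 2y.
Substituting x=4, y=2:
= 64 + 48 + 32 + 8 + 8 + 12 + 4
= 176.

176


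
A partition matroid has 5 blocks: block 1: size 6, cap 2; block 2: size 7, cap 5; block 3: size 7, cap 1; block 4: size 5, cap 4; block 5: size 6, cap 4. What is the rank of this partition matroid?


Rank of a partition matroid = sum of min(|Si|, ci) for each block.
= min(6,2) + min(7,5) + min(7,1) + min(5,4) + min(6,4)
= 2 + 5 + 1 + 4 + 4
= 16.

16


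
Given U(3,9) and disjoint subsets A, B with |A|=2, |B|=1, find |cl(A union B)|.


|A union B| = 2 + 1 = 3 (disjoint).
In U(3,9), cl(S) = S if |S| < 3, else cl(S) = E.
Since 3 >= 3, cl(A union B) = E.
|cl(A union B)| = 9.

9


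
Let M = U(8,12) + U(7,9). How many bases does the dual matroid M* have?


(M1+M2)* = M1* + M2*.
M1* = U(4,12), bases: C(12,4) = 495.
M2* = U(2,9), bases: C(9,2) = 36.
|B(M*)| = 495 * 36 = 17820.

17820


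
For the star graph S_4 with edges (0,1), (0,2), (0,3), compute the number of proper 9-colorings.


P(tree, k) = k * (k-1)^(3) for any tree on 4 vertices.
P(9) = 9 * 8^3 = 9 * 512 = 4608.

4608


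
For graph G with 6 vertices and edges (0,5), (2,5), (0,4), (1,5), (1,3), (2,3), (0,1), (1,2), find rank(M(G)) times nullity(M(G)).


r(M) = |V| - c = 6 - 1 = 5.
nullity = |E| - r(M) = 8 - 5 = 3.
Product = 5 * 3 = 15.

15


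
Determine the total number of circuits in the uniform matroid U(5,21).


In U(5,21), circuits are the (6)-element subsets.
Any set of 6 elements is dependent, and removing any one element gives
an independent set of size 5, so it is a minimal dependent set.
Number of circuits = C(21,6) = 21! / (6! * 15!) = 54264.

54264


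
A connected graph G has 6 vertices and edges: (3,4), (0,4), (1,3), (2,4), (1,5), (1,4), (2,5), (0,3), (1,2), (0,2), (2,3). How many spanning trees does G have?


By Kirchhoff's matrix tree theorem, the number of spanning trees equals
the determinant of any cofactor of the Laplacian matrix L.
G has 6 vertices and 11 edges.
Computing the (5 x 5) cofactor determinant gives 185.

185


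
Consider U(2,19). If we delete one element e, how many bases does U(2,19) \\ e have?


Deleting e from U(2,19) gives U(2,18) since n > r.
Bases of U(2,18) = C(18,2) = 18! / (2! * 16!) = 153.

153


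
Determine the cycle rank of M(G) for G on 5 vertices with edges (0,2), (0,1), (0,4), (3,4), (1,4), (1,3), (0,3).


Cycle rank (nullity) = |E| - r(M) = |E| - (|V| - c).
|E| = 7, |V| = 5, c = 1.
Nullity = 7 - (5 - 1) = 7 - 4 = 3.

3


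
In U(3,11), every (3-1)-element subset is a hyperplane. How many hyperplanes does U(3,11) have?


Hyperplanes of U(3,11) are flats of rank 2.
In a uniform matroid, these are exactly the (2)-element subsets.
Count = (11 choose 2) = 55.

55


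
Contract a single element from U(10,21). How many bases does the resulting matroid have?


Contracting e from U(10,21) gives U(9,20).
Bases of U(9,20) = (20 choose 9) = 167960.

167960


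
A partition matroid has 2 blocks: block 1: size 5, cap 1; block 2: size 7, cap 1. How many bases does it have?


A basis picks exactly ci elements from block i.
Number of bases = product of C(|Si|, ci).
= C(5,1) * C(7,1)
= 5 * 7
= 35.

35


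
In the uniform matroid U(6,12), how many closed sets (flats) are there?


Flats of U(6,12): every subset of size < 6 is a flat, plus E itself.
Count = (12 choose 0) + (12 choose 1) + (12 choose 2) + (12 choose 3) + (12 choose 4) + (12 choose 5) + 1
     = 1 + 12 + 66 + 220 + 495 + 792 + 1
     = 1587.

1587


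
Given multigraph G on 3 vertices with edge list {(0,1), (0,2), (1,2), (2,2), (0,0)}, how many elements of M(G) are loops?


In a graphic matroid, a loop is a self-loop edge (u,u) with rank 0.
Examining all 5 edges for self-loops...
Self-loops found: (2,2), (0,0)
Number of loops = 2.

2


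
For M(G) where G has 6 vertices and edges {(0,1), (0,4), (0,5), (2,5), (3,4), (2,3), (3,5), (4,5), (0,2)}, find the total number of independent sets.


An independent set in a graphic matroid is an acyclic edge subset.
G has 6 vertices and 9 edges.
Enumerate all 2^9 = 512 subsets, checking for acyclicity.
Total independent sets = 268.

268


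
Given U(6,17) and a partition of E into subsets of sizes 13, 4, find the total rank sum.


r(Ai) = min(|Ai|, 6) for each part.
Sum = min(13,6) + min(4,6)
    = 6 + 4
    = 10.

10


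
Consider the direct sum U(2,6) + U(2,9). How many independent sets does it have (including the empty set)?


For a direct sum, |I(M1+M2)| = |I(M1)| * |I(M2)|.
|I(U(2,6))| = sum C(6,k) for k=0..2 = 22.
|I(U(2,9))| = sum C(9,k) for k=0..2 = 46.
Total = 22 * 46 = 1012.

1012


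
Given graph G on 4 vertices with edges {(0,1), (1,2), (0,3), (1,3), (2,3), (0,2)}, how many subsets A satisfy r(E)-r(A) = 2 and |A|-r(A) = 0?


R(x,y) = sum over A in 2^E of x^(r(E)-r(A)) * y^(|A|-r(A)).
G has 4 vertices, 6 edges. r(E) = 3.
Enumerate all 2^6 = 64 subsets.
Count subsets with r(E)-r(A)=2 and |A|-r(A)=0: 6.

6


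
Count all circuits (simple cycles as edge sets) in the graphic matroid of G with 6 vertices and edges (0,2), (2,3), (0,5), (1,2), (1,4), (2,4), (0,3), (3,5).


A circuit in a graphic matroid = edge set of a simple cycle.
G has 6 vertices and 8 edges.
Enumerating all minimal edge subsets forming cycles...
Total circuits found: 4.

4


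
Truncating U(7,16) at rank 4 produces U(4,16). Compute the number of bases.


Truncating U(7,16) to rank 4 gives U(4,16).
Bases of U(4,16) are all 4-element subsets of 16 elements.
Number of bases = C(16,4) = 16! / (4! * 12!) = 1820.

1820


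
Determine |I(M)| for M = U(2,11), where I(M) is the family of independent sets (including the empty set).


Independent sets of U(2,11) are all subsets of size <= 2.
Count = (11 choose 0) + (11 choose 1) + (11 choose 2)
     = 1 + 11 + 55
     = 67.

67


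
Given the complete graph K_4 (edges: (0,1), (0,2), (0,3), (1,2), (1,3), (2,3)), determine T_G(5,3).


T(K_4; x,y) = x^3 + 3x^2 + 4xy + 2x + y^3 + 3y^2 + 2y.
Substituting x=5, y=3:
= 125 + 75 + 60 + 10 + 27 + 27 + 6
= 330.

330


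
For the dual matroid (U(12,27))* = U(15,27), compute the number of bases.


The dual of U(r,n) is U(n-r, n) = U(15,27).
Bases of U(15,27) are all (15)-element subsets.
|B(M*)| = C(27,15) = 17383860.

17383860


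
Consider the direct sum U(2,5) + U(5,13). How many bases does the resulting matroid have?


Bases of a direct sum M1 + M2: |B| = |B(M1)| * |B(M2)|.
|B(U(2,5))| = C(5,2) = 10.
|B(U(5,13))| = C(13,5) = 1287.
Total bases = 10 * 1287 = 12870.

12870


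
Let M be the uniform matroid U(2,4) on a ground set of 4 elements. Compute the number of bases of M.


Bases of U(2,4) are all 2-element subsets of the 4-element ground set.
Number of bases = C(4,2).
C(4,2) = 4! / (2! * 2!) = 6.

6


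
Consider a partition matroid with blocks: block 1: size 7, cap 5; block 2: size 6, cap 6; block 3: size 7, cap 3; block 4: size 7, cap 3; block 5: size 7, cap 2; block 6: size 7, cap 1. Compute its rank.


Rank of a partition matroid = sum of min(|Si|, ci) for each block.
= min(7,5) + min(6,6) + min(7,3) + min(7,3) + min(7,2) + min(7,1)
= 5 + 6 + 3 + 3 + 2 + 1
= 20.

20


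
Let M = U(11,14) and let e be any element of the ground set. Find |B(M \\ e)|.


Deleting e from U(11,14) gives U(11,13) since n > r.
Bases of U(11,13) = C(13,11) = 78.

78


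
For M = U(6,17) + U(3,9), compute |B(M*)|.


(M1+M2)* = M1* + M2*.
M1* = U(11,17), bases: C(17,11) = 12376.
M2* = U(6,9), bases: C(9,6) = 84.
|B(M*)| = 12376 * 84 = 1039584.

1039584


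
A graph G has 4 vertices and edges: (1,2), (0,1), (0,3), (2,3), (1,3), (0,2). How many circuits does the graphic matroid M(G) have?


A circuit in a graphic matroid = edge set of a simple cycle.
G has 4 vertices and 6 edges.
Enumerating all minimal edge subsets forming cycles...
Total circuits found: 7.

7


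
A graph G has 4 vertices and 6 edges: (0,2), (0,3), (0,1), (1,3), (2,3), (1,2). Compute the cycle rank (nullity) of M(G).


Cycle rank (nullity) = |E| - r(M) = |E| - (|V| - c).
|E| = 6, |V| = 4, c = 1.
Nullity = 6 - (4 - 1) = 6 - 3 = 3.

3


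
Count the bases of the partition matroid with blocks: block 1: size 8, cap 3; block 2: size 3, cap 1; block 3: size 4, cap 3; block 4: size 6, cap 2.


A basis picks exactly ci elements from block i.
Number of bases = product of C(|Si|, ci).
= C(8,3) * C(3,1) * C(4,3) * C(6,2)
= 56 * 3 * 4 * 15
= 10080.

10080


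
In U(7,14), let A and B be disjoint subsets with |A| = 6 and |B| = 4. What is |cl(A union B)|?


|A union B| = 6 + 4 = 10 (disjoint).
In U(7,14), cl(S) = S if |S| < 7, else cl(S) = E.
Since 10 >= 7, cl(A union B) = E.
|cl(A union B)| = 14.

14


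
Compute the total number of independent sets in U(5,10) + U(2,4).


For a direct sum, |I(M1+M2)| = |I(M1)| * |I(M2)|.
|I(U(5,10))| = sum C(10,k) for k=0..5 = 638.
|I(U(2,4))| = sum C(4,k) for k=0..2 = 11.
Total = 638 * 11 = 7018.

7018


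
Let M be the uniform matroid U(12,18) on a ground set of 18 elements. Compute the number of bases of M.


Bases of U(12,18) are all 12-element subsets of the 18-element ground set.
Number of bases = C(18,12).
C(18,12) = 18564.

18564


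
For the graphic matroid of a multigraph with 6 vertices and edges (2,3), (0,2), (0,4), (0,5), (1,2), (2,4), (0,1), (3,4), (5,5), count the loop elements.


In a graphic matroid, a loop is a self-loop edge (u,u) with rank 0.
Examining all 9 edges for self-loops...
Self-loops found: (5,5)
Number of loops = 1.

1


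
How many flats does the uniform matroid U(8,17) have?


Flats of U(8,17): every subset of size < 8 is a flat, plus E itself.
Count = C(17,0) + C(17,1) + C(17,2) + C(17,3) + C(17,4) + C(17,5) + C(17,6) + C(17,7) + 1
     = 1 + 17 + 136 + 680 + 2380 + 6188 + 12376 + 19448 + 1
     = 41227.

41227


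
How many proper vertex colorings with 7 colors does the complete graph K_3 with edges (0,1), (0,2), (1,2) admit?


P(K_3, k) = k(k-1)(k-2)...(k-2).
P(7) = (7) * (6) * (5) = 210.

210


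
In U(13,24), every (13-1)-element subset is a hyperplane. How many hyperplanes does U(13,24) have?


Hyperplanes of U(13,24) are flats of rank 12.
In a uniform matroid, these are exactly the (12)-element subsets.
Count = C(24,12) = 2704156.

2704156


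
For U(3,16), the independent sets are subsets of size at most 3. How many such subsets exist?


Independent sets of U(3,16) are all subsets of size <= 3.
Count = (16 choose 0) + (16 choose 1) + (16 choose 2) + (16 choose 3)
     = 1 + 16 + 120 + 560
     = 697.

697


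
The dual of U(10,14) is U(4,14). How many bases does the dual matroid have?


The dual of U(r,n) is U(n-r, n) = U(4,14).
Bases of U(4,14) are all (4)-element subsets.
|B(M*)| = C(14,4) = 14! / (4! * 10!) = 1001.

1001


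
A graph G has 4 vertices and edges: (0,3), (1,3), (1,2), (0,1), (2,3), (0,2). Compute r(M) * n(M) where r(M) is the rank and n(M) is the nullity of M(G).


r(M) = |V| - c = 4 - 1 = 3.
nullity = |E| - r(M) = 6 - 3 = 3.
Product = 3 * 3 = 9.

9


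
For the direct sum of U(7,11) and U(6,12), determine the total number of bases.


Bases of a direct sum M1 + M2: |B| = |B(M1)| * |B(M2)|.
|B(U(7,11))| = C(11,7) = 330.
|B(U(6,12))| = C(12,6) = 924.
Total bases = 330 * 924 = 304920.

304920


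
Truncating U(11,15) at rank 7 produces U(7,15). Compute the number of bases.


Truncating U(11,15) to rank 7 gives U(7,15).
Bases of U(7,15) are all 7-element subsets of 15 elements.
Number of bases = C(15,7) = 15! / (7! * 8!) = 6435.

6435


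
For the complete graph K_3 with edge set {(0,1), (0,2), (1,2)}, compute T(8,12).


T(K_3; x,y) = x^2 + x + y.
T(8,12) = 64 + 8 + 12 = 84.

84


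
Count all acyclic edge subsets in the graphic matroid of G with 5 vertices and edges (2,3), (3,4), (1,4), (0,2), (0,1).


An independent set in a graphic matroid is an acyclic edge subset.
G has 5 vertices and 5 edges.
Enumerate all 2^5 = 32 subsets, checking for acyclicity.
Total independent sets = 31.

31


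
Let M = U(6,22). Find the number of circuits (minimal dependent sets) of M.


In U(6,22), circuits are the (7)-element subsets.
Any set of 7 elements is dependent, and removing any one element gives
an independent set of size 6, so it is a minimal dependent set.
Number of circuits = (22 choose 7) = 170544.

170544


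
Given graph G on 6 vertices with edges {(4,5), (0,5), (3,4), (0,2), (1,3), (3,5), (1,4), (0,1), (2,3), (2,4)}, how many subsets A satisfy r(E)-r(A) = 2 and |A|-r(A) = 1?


R(x,y) = sum over A in 2^E of x^(r(E)-r(A)) * y^(|A|-r(A)).
G has 6 vertices, 10 edges. r(E) = 5.
Enumerate all 2^10 = 1024 subsets.
Count subsets with r(E)-r(A)=2 and |A|-r(A)=1: 30.

30


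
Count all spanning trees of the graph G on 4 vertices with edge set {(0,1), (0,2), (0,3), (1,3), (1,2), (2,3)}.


By Kirchhoff's matrix tree theorem, the number of spanning trees equals
the determinant of any cofactor of the Laplacian matrix L.
G has 4 vertices and 6 edges.
Computing the (3 x 3) cofactor determinant gives 16.

16


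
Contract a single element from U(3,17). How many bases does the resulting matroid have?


Contracting e from U(3,17) gives U(2,16).
Bases of U(2,16) = (16 choose 2) = 120.

120


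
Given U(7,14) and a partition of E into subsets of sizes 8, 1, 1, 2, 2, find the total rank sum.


r(Ai) = min(|Ai|, 7) for each part.
Sum = min(8,7) + min(1,7) + min(1,7) + min(2,7) + min(2,7)
    = 7 + 1 + 1 + 2 + 2
    = 13.

13


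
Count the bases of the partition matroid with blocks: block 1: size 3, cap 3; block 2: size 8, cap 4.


A basis picks exactly ci elements from block i.
Number of bases = product of C(|Si|, ci).
= C(3,3) * C(8,4)
= 1 * 70
= 70.

70


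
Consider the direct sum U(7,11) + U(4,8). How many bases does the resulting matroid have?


Bases of a direct sum M1 + M2: |B| = |B(M1)| * |B(M2)|.
|B(U(7,11))| = C(11,7) = 330.
|B(U(4,8))| = C(8,4) = 70.
Total bases = 330 * 70 = 23100.

23100


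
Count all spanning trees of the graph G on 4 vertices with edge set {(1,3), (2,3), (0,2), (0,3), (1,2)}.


By Kirchhoff's matrix tree theorem, the number of spanning trees equals
the determinant of any cofactor of the Laplacian matrix L.
G has 4 vertices and 5 edges.
Computing the (3 x 3) cofactor determinant gives 8.

8


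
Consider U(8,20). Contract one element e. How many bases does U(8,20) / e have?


Contracting e from U(8,20) gives U(7,19).
Bases of U(7,19) = C(19,7) = 19! / (7! * 12!) = 50388.

50388


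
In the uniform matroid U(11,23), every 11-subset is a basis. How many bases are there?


Bases of U(11,23) are all 11-element subsets of the 23-element ground set.
Number of bases = C(23,11).
(23 choose 11) = 1352078.

1352078


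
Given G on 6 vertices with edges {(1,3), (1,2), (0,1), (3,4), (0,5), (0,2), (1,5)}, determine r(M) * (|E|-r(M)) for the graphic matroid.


r(M) = |V| - c = 6 - 1 = 5.
nullity = |E| - r(M) = 7 - 5 = 2.
Product = 5 * 2 = 10.

10


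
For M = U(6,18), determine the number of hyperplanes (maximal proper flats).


Hyperplanes of U(6,18) are flats of rank 5.
In a uniform matroid, these are exactly the (5)-element subsets.
Count = (18 choose 5) = 8568.

8568


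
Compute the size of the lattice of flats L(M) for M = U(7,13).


Flats of U(7,13): every subset of size < 7 is a flat, plus E itself.
Count = C(13,0) + C(13,1) + C(13,2) + C(13,3) + C(13,4) + C(13,5) + C(13,6) + 1
     = 1 + 13 + 78 + 286 + 715 + 1287 + 1716 + 1
     = 4097.

4097


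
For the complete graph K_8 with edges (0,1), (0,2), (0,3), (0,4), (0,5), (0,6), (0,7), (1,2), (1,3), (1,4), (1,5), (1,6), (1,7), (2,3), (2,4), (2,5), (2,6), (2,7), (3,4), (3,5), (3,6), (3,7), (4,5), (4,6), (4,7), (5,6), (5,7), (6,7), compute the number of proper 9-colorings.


P(K_8, k) = k(k-1)(k-2)...(k-7).
P(9) = (9) * (8) * (7) * (6) * (5) * (4) * (3) * (2) = 362880.

362880


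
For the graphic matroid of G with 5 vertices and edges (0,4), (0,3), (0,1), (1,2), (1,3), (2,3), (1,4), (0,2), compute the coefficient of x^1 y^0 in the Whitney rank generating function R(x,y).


R(x,y) = sum over A in 2^E of x^(r(E)-r(A)) * y^(|A|-r(A)).
G has 5 vertices, 8 edges. r(E) = 4.
Enumerate all 2^8 = 256 subsets.
Count subsets with r(E)-r(A)=1 and |A|-r(A)=0: 51.

51


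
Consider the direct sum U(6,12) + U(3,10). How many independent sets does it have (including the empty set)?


For a direct sum, |I(M1+M2)| = |I(M1)| * |I(M2)|.
|I(U(6,12))| = sum C(12,k) for k=0..6 = 2510.
|I(U(3,10))| = sum C(10,k) for k=0..3 = 176.
Total = 2510 * 176 = 441760.

441760


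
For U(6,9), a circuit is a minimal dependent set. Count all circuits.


In U(6,9), circuits are the (7)-element subsets.
Any set of 7 elements is dependent, and removing any one element gives
an independent set of size 6, so it is a minimal dependent set.
Number of circuits = C(9,7) = 36.

36


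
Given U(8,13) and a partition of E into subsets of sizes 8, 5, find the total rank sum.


r(Ai) = min(|Ai|, 8) for each part.
Sum = min(8,8) + min(5,8)
    = 8 + 5
    = 13.

13


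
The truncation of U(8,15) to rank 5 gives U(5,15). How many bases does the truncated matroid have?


Truncating U(8,15) to rank 5 gives U(5,15).
Bases of U(5,15) are all 5-element subsets of 15 elements.
Number of bases = (15 choose 5) = 3003.

3003


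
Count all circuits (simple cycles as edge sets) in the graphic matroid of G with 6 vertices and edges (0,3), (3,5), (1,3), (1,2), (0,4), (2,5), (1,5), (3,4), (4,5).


A circuit in a graphic matroid = edge set of a simple cycle.
G has 6 vertices and 9 edges.
Enumerating all minimal edge subsets forming cycles...
Total circuits found: 10.

10


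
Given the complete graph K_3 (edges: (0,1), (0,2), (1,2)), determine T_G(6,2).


T(K_3; x,y) = x^2 + x + y.
T(6,2) = 36 + 6 + 2 = 44.

44


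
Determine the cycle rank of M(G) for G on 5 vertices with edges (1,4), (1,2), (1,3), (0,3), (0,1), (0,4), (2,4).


Cycle rank (nullity) = |E| - r(M) = |E| - (|V| - c).
|E| = 7, |V| = 5, c = 1.
Nullity = 7 - (5 - 1) = 7 - 4 = 3.

3


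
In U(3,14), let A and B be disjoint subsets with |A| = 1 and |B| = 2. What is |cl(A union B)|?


|A union B| = 1 + 2 = 3 (disjoint).
In U(3,14), cl(S) = S if |S| < 3, else cl(S) = E.
Since 3 >= 3, cl(A union B) = E.
|cl(A union B)| = 14.

14


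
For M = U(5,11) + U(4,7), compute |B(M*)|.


(M1+M2)* = M1* + M2*.
M1* = U(6,11), bases: C(11,6) = 462.
M2* = U(3,7), bases: C(7,3) = 35.
|B(M*)| = 462 * 35 = 16170.

16170


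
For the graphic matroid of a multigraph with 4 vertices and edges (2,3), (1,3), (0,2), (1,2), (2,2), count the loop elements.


In a graphic matroid, a loop is a self-loop edge (u,u) with rank 0.
Examining all 5 edges for self-loops...
Self-loops found: (2,2)
Number of loops = 1.

1
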